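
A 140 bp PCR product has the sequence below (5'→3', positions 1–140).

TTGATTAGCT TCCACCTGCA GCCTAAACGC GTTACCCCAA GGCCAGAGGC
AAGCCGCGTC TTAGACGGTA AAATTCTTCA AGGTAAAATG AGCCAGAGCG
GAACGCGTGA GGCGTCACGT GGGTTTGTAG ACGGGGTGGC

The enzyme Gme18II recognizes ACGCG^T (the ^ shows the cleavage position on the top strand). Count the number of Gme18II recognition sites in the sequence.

2

ACGCGT occurs starting at positions 27, 103.
Gme18II cuts at 2 sites.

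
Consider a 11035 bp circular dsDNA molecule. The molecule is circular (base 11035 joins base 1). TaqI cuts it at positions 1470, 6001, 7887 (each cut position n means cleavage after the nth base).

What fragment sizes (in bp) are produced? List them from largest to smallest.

Circular molecule, 3 cuts → 3 fragments:
  6001 − 1470 = 4531 bp
  7887 − 6001 = 1886 bp
  wrap: 11035 − 7887 + 1470 = 4618 bp
Sorted largest to smallest: 4618, 4531, 1886 bp.

4618, 4531, 1886 bp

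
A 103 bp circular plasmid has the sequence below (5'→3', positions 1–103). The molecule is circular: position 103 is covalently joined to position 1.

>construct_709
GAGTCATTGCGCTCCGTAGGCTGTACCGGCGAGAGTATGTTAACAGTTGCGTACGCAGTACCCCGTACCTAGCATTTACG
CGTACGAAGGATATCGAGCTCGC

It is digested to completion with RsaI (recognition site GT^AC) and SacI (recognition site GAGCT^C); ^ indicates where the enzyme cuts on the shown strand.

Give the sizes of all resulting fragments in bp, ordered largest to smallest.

RsaI sites (GTAC) start at positions 23, 51, 58, 65, 82.
RsaI cuts after base 2 of each site, so after positions 24, 52, 59, 66, 83.
The SacI site (GAGCTC) starts at position 96.
SacI cuts after base 5 of each site (before the last base), so after position 100.
Combined cut positions: 24, 52, 59, 66, 83, 100.
Circular molecule, 6 cuts → 6 fragments:
  25–52 → 28 bp
  53–59 → 7 bp
  60–66 → 7 bp
  67–83 → 17 bp
  84–100 → 17 bp
  101–103 then 1–24 → 3 + 24 = 27 bp
Sorted largest to smallest: 28, 27, 17, 17, 7, 7 bp.

28, 27, 17, 17, 7, 7 bp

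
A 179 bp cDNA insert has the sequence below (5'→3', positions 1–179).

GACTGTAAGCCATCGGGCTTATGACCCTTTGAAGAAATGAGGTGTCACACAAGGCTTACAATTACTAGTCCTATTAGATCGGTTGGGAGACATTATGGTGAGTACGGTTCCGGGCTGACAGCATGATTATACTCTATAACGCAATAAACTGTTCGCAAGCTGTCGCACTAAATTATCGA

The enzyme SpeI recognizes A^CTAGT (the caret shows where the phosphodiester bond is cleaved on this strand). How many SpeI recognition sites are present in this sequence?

ACTAGT occurs starting at position 64.
SpeI cuts at 1 site.

1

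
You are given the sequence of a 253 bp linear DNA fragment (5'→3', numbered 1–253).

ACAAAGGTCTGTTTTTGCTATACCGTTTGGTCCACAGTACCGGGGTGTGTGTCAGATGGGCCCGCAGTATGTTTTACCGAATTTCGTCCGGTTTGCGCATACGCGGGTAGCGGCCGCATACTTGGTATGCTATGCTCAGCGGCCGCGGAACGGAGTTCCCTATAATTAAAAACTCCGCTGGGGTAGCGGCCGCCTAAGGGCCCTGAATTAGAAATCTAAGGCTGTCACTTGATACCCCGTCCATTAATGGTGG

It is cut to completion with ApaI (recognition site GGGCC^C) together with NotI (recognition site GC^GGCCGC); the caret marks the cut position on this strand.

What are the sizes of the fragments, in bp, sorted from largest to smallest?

62, 51, 49, 47, 29, 15 bp

ApaI sites (GGGCCC) start at positions 58, 198.
ApaI cuts after base 5 of each site (before the last base), so after positions 62, 202.
NotI sites (GCGGCCGC) start at positions 110, 139, 186.
NotI cuts after base 2 of each site, so after positions 111, 140, 187.
Combined cut positions: 62, 111, 140, 187, 202.
Linear molecule, 5 cuts → 6 fragments:
  1–62 → 62 bp
  63–111 → 49 bp
  112–140 → 29 bp
  141–187 → 47 bp
  188–202 → 15 bp
  203–253 → 51 bp
Sorted largest to smallest: 62, 51, 49, 47, 29, 15 bp.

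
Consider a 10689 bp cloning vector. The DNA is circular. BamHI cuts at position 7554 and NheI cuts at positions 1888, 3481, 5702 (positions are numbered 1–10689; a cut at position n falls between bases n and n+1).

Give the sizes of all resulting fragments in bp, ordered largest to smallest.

Combined cut positions (sorted): 1888, 3481, 5702, 7554.
Circular molecule, 4 cuts → 4 fragments:
  3481 − 1888 = 1593 bp
  5702 − 3481 = 2221 bp
  7554 − 5702 = 1852 bp
  wrap: 10689 − 7554 + 1888 = 5023 bp
Sorted largest to smallest: 5023, 2221, 1852, 1593 bp.

5023, 2221, 1852, 1593 bp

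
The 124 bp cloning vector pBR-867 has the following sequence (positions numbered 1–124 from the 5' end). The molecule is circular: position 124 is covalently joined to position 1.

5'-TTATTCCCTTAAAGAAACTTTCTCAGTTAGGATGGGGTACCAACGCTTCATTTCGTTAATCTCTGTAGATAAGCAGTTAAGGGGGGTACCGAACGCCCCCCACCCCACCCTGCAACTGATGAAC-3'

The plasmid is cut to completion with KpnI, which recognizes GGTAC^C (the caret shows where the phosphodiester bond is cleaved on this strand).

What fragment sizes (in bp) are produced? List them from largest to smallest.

75, 49 bp

KpnI sites (GGTACC) start at positions 36, 85.
KpnI cuts after base 5 of each site (before the last base), so after positions 40, 89.
Circular molecule, 2 cuts → 2 fragments:
  41–89 → 49 bp
  90–124 then 1–40 → 35 + 40 = 75 bp
Sorted largest to smallest: 75, 49 bp.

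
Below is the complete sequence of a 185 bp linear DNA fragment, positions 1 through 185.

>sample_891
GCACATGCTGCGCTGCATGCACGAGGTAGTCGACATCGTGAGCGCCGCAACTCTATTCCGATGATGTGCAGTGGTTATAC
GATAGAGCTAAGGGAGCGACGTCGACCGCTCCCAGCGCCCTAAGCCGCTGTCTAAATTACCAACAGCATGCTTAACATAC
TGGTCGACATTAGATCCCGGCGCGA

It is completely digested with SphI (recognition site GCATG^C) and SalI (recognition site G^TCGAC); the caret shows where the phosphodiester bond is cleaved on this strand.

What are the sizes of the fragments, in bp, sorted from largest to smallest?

72, 49, 22, 19, 13, 10 bp

SphI sites (GCATGC) start at positions 15, 146.
SphI cuts after base 5 of each site (before the last base), so after positions 19, 150.
SalI sites (GTCGAC) start at positions 29, 101, 163.
SalI cuts after the first base of each site, so after positions 29, 101, 163.
Combined cut positions: 19, 29, 101, 150, 163.
Linear molecule, 5 cuts → 6 fragments:
  1–19 → 19 bp
  20–29 → 10 bp
  30–101 → 72 bp
  102–150 → 49 bp
  151–163 → 13 bp
  164–185 → 22 bp
Sorted largest to smallest: 72, 49, 22, 19, 13, 10 bp.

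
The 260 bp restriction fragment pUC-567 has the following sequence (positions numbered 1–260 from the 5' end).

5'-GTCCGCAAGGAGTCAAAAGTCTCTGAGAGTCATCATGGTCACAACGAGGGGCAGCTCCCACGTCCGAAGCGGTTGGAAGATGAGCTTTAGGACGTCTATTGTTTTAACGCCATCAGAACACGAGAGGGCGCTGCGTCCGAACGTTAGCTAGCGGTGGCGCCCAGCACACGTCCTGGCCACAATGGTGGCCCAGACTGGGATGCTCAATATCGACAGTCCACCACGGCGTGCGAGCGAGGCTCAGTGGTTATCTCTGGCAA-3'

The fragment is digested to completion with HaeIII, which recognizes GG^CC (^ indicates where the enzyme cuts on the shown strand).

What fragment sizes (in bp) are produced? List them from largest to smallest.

HaeIII sites (GGCC) start at positions 175, 187.
HaeIII cuts after base 2 of each site, so after positions 176, 188.
Linear molecule, 2 cuts → 3 fragments:
  1–176 → 176 bp
  177–188 → 12 bp
  189–260 → 72 bp
Sorted largest to smallest: 176, 72, 12 bp.

176, 72, 12 bp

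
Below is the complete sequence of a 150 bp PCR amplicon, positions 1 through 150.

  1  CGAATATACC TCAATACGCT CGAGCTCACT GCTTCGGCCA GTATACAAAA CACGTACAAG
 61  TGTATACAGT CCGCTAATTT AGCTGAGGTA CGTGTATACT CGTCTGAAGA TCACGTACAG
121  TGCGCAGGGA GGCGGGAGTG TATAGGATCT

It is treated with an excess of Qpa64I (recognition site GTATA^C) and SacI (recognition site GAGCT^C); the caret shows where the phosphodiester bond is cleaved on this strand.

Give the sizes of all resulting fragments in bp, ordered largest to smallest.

52, 32, 26, 21, 19 bp

Qpa64I sites (GTATAC) start at positions 41, 62, 94.
Qpa64I cuts after base 5 of each site (before the last base), so after positions 45, 66, 98.
The SacI site (GAGCTC) starts at position 22.
SacI cuts after base 5 of each site (before the last base), so after position 26.
Combined cut positions: 26, 45, 66, 98.
Linear molecule, 4 cuts → 5 fragments:
  1–26 → 26 bp
  27–45 → 19 bp
  46–66 → 21 bp
  67–98 → 32 bp
  99–150 → 52 bp
Sorted largest to smallest: 52, 32, 26, 21, 19 bp.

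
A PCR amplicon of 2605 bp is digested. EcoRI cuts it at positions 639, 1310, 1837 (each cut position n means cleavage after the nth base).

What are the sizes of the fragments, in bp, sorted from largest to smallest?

768, 671, 639, 527 bp

Linear molecule, 3 cuts → 4 fragments:
  639 − 0 = 639 bp
  1310 − 639 = 671 bp
  1837 − 1310 = 527 bp
  2605 − 1837 = 768 bp
Sorted largest to smallest: 768, 671, 639, 527 bp.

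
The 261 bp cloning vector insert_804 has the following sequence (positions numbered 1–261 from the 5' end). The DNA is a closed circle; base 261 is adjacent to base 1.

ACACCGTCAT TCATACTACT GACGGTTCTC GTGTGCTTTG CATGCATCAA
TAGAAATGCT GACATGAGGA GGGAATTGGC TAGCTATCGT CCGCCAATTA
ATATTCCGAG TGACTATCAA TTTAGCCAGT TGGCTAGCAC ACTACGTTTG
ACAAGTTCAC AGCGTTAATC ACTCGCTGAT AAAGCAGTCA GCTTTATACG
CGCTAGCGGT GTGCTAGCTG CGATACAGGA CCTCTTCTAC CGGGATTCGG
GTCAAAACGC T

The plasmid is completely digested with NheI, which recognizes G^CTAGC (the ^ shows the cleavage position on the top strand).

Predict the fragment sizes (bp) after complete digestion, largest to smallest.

NheI sites (GCTAGC) start at positions 79, 133, 202, 213.
NheI cuts after the first base of each site, so after positions 79, 133, 202, 213.
Circular molecule, 4 cuts → 4 fragments:
  80–133 → 54 bp
  134–202 → 69 bp
  203–213 → 11 bp
  214–261 then 1–79 → 48 + 79 = 127 bp
Sorted largest to smallest: 127, 69, 54, 11 bp.

127, 69, 54, 11 bp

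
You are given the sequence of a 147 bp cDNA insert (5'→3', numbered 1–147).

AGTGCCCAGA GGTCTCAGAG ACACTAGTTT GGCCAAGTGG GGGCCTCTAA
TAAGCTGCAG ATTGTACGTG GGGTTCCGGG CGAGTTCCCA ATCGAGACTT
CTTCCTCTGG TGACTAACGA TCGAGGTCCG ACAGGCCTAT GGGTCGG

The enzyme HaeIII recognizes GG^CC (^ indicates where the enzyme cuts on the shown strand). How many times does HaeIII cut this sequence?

GGCC occurs starting at positions 31, 42, 134.
HaeIII cuts at 3 sites.

3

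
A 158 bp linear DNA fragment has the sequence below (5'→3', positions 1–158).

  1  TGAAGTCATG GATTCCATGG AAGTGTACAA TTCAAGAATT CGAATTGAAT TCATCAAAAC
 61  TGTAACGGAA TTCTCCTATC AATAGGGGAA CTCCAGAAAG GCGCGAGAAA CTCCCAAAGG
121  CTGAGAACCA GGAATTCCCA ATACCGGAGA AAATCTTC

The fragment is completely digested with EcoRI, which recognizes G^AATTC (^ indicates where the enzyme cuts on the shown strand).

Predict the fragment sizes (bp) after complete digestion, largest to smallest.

64, 36, 26, 21, 11 bp

EcoRI sites (GAATTC) start at positions 36, 47, 68, 132.
EcoRI cuts after the first base of each site, so after positions 36, 47, 68, 132.
Linear molecule, 4 cuts → 5 fragments:
  1–36 → 36 bp
  37–47 → 11 bp
  48–68 → 21 bp
  69–132 → 64 bp
  133–158 → 26 bp
Sorted largest to smallest: 64, 36, 26, 21, 11 bp.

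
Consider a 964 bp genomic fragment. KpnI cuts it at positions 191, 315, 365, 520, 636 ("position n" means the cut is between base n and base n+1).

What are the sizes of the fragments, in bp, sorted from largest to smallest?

Linear molecule, 5 cuts → 6 fragments:
  191 − 0 = 191 bp
  315 − 191 = 124 bp
  365 − 315 = 50 bp
  520 − 365 = 155 bp
  636 − 520 = 116 bp
  964 − 636 = 328 bp
Sorted largest to smallest: 328, 191, 155, 124, 116, 50 bp.

328, 191, 155, 124, 116, 50 bp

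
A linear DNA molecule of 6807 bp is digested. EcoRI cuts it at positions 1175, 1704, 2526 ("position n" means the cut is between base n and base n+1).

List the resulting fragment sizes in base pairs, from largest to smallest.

4281, 1175, 822, 529 bp

Linear molecule, 3 cuts → 4 fragments:
  1175 − 0 = 1175 bp
  1704 − 1175 = 529 bp
  2526 − 1704 = 822 bp
  6807 − 2526 = 4281 bp
Sorted largest to smallest: 4281, 1175, 822, 529 bp.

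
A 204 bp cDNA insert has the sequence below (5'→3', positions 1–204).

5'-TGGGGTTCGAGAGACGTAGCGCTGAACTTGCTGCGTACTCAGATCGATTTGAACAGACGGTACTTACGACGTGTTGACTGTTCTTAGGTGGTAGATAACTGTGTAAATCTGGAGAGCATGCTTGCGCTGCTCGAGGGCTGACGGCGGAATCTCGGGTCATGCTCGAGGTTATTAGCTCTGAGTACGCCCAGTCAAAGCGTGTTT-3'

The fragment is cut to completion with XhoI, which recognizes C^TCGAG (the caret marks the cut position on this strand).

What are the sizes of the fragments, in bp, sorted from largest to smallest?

XhoI sites (CTCGAG) start at positions 130, 162.
XhoI cuts after the first base of each site, so after positions 130, 162.
Linear molecule, 2 cuts → 3 fragments:
  1–130 → 130 bp
  131–162 → 32 bp
  163–204 → 42 bp
Sorted largest to smallest: 130, 42, 32 bp.

130, 42, 32 bp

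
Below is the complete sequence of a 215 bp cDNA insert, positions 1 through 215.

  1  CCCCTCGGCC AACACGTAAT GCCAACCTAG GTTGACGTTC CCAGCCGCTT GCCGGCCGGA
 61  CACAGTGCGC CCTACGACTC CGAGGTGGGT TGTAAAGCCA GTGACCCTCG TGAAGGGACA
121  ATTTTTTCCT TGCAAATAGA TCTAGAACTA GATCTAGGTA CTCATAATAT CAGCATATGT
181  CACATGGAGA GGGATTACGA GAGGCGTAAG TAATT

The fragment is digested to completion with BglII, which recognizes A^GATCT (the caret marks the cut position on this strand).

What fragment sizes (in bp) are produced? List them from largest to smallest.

BglII sites (AGATCT) start at positions 138, 150.
BglII cuts after the first base of each site, so after positions 138, 150.
Linear molecule, 2 cuts → 3 fragments:
  1–138 → 138 bp
  139–150 → 12 bp
  151–215 → 65 bp
Sorted largest to smallest: 138, 65, 12 bp.

138, 65, 12 bp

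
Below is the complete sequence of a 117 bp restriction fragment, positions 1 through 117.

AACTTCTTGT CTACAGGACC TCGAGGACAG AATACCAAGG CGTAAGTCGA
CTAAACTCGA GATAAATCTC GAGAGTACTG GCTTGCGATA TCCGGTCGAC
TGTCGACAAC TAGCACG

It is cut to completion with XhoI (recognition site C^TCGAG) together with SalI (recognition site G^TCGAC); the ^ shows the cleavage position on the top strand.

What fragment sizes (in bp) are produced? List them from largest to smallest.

27, 26, 20, 15, 12, 10, 7 bp

XhoI sites (CTCGAG) start at positions 20, 56, 68.
XhoI cuts after the first base of each site, so after positions 20, 56, 68.
SalI sites (GTCGAC) start at positions 46, 95, 102.
SalI cuts after the first base of each site, so after positions 46, 95, 102.
Combined cut positions: 20, 46, 56, 68, 95, 102.
Linear molecule, 6 cuts → 7 fragments:
  1–20 → 20 bp
  21–46 → 26 bp
  47–56 → 10 bp
  57–68 → 12 bp
  69–95 → 27 bp
  96–102 → 7 bp
  103–117 → 15 bp
Sorted largest to smallest: 27, 26, 20, 15, 12, 10, 7 bp.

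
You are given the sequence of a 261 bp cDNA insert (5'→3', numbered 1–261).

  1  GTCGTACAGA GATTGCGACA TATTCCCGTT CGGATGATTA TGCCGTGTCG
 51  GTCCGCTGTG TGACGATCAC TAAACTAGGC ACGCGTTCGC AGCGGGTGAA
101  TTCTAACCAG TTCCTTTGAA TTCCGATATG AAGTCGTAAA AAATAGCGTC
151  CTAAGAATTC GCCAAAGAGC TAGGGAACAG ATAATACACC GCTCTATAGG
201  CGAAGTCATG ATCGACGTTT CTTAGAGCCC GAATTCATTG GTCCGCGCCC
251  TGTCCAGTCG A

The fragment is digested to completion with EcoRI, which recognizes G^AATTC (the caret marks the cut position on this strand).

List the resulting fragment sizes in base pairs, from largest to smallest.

EcoRI sites (GAATTC) start at positions 98, 118, 155, 231.
EcoRI cuts after the first base of each site, so after positions 98, 118, 155, 231.
Linear molecule, 4 cuts → 5 fragments:
  1–98 → 98 bp
  99–118 → 20 bp
  119–155 → 37 bp
  156–231 → 76 bp
  232–261 → 30 bp
Sorted largest to smallest: 98, 76, 37, 30, 20 bp.

98, 76, 37, 30, 20 bp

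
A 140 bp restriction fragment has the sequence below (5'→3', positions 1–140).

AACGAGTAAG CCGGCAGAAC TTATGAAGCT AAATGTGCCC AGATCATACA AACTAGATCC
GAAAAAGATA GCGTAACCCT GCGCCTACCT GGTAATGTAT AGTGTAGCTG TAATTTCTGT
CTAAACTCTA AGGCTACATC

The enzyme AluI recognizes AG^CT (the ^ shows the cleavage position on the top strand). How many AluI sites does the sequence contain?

AGCT occurs starting at positions 27, 106.
AluI cuts at 2 sites.

2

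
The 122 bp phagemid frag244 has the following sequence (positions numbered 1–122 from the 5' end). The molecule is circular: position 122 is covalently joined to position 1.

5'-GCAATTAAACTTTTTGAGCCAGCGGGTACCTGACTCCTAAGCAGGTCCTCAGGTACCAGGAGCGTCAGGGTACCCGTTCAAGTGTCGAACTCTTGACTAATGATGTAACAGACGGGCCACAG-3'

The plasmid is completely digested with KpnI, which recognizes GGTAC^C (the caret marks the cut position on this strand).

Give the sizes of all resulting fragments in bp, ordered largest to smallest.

78, 27, 17 bp

KpnI sites (GGTACC) start at positions 25, 52, 69.
KpnI cuts after base 5 of each site (before the last base), so after positions 29, 56, 73.
Circular molecule, 3 cuts → 3 fragments:
  30–56 → 27 bp
  57–73 → 17 bp
  74–122 then 1–29 → 49 + 29 = 78 bp
Sorted largest to smallest: 78, 27, 17 bp.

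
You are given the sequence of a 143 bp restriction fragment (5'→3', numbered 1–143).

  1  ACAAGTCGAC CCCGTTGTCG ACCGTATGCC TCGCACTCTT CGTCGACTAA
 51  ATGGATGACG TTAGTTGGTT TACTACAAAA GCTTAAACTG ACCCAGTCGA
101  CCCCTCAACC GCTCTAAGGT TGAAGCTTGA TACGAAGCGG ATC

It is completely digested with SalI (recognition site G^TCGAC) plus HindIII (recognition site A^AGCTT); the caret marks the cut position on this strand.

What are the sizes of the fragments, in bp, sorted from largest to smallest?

SalI sites (GTCGAC) start at positions 5, 17, 42, 96.
SalI cuts after the first base of each site, so after positions 5, 17, 42, 96.
HindIII sites (AAGCTT) start at positions 79, 123.
HindIII cuts after the first base of each site, so after positions 79, 123.
Combined cut positions: 5, 17, 42, 79, 96, 123.
Linear molecule, 6 cuts → 7 fragments:
  1–5 → 5 bp
  6–17 → 12 bp
  18–42 → 25 bp
  43–79 → 37 bp
  80–96 → 17 bp
  97–123 → 27 bp
  124–143 → 20 bp
Sorted largest to smallest: 37, 27, 25, 20, 17, 12, 5 bp.

37, 27, 25, 20, 17, 12, 5 bp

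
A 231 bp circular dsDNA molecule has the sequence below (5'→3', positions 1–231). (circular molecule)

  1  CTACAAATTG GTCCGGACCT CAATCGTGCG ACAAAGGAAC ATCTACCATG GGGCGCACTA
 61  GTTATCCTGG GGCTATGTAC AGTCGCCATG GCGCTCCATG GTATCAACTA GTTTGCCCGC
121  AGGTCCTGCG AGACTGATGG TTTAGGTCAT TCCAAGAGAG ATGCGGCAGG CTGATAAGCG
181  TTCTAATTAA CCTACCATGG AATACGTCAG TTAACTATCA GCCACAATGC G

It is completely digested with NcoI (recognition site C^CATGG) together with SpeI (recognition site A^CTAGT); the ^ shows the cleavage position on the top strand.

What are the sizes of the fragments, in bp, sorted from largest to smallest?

NcoI sites (CCATGG) start at positions 46, 86, 96, 195.
NcoI cuts after the first base of each site, so after positions 46, 86, 96, 195.
SpeI sites (ACTAGT) start at positions 57, 107.
SpeI cuts after the first base of each site, so after positions 57, 107.
Combined cut positions: 46, 57, 86, 96, 107, 195.
Circular molecule, 6 cuts → 6 fragments:
  47–57 → 11 bp
  58–86 → 29 bp
  87–96 → 10 bp
  97–107 → 11 bp
  108–195 → 88 bp
  196–231 then 1–46 → 36 + 46 = 82 bp
Sorted largest to smallest: 88, 82, 29, 11, 11, 10 bp.

88, 82, 29, 11, 11, 10 bp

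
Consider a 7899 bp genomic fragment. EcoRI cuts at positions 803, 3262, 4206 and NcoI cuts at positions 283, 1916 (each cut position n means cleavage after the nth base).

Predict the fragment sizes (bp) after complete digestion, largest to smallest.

Combined cut positions (sorted): 283, 803, 1916, 3262, 4206.
Linear molecule, 5 cuts → 6 fragments:
  283 − 0 = 283 bp
  803 − 283 = 520 bp
  1916 − 803 = 1113 bp
  3262 − 1916 = 1346 bp
  4206 − 3262 = 944 bp
  7899 − 4206 = 3693 bp
Sorted largest to smallest: 3693, 1346, 1113, 944, 520, 283 bp.

3693, 1346, 1113, 944, 520, 283 bp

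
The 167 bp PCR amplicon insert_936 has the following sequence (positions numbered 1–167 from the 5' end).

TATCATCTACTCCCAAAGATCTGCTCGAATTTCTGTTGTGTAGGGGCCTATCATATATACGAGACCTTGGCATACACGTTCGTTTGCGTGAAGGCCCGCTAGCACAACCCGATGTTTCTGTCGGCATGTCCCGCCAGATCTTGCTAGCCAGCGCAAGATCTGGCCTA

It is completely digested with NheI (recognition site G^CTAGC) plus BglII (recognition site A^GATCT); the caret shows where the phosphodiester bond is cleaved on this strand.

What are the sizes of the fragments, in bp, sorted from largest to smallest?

81, 38, 17, 13, 11, 7 bp

NheI sites (GCTAGC) start at positions 98, 143.
NheI cuts after the first base of each site, so after positions 98, 143.
BglII sites (AGATCT) start at positions 17, 136, 156.
BglII cuts after the first base of each site, so after positions 17, 136, 156.
Combined cut positions: 17, 98, 136, 143, 156.
Linear molecule, 5 cuts → 6 fragments:
  1–17 → 17 bp
  18–98 → 81 bp
  99–136 → 38 bp
  137–143 → 7 bp
  144–156 → 13 bp
  157–167 → 11 bp
Sorted largest to smallest: 81, 38, 17, 13, 11, 7 bp.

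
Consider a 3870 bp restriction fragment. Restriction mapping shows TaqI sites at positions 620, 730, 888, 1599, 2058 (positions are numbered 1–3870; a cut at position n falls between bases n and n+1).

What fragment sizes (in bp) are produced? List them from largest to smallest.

Linear molecule, 5 cuts → 6 fragments:
  620 − 0 = 620 bp
  730 − 620 = 110 bp
  888 − 730 = 158 bp
  1599 − 888 = 711 bp
  2058 − 1599 = 459 bp
  3870 − 2058 = 1812 bp
Sorted largest to smallest: 1812, 711, 620, 459, 158, 110 bp.

1812, 711, 620, 459, 158, 110 bp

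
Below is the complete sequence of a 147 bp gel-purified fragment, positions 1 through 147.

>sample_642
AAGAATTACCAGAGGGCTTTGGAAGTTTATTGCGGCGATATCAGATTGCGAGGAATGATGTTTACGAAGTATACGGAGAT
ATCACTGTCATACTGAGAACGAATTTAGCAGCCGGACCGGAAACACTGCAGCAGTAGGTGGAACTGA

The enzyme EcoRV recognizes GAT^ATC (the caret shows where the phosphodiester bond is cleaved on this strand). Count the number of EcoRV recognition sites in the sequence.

GATATC occurs starting at positions 37, 78.
EcoRV cuts at 2 sites.

2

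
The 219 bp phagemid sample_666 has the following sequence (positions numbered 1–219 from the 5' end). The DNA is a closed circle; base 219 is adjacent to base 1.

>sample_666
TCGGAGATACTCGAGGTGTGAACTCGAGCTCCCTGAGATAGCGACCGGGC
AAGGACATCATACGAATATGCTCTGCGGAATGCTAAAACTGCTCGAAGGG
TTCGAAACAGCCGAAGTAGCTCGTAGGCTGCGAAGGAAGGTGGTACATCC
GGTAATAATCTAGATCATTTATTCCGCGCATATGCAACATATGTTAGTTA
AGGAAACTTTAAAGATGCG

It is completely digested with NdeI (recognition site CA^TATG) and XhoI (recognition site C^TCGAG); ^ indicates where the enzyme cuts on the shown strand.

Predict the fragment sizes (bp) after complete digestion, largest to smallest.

NdeI sites (CATATG) start at positions 179, 188.
NdeI cuts after base 2 of each site, so after positions 180, 189.
XhoI sites (CTCGAG) start at positions 10, 23.
XhoI cuts after the first base of each site, so after positions 10, 23.
Combined cut positions: 10, 23, 180, 189.
Circular molecule, 4 cuts → 4 fragments:
  11–23 → 13 bp
  24–180 → 157 bp
  181–189 → 9 bp
  190–219 then 1–10 → 30 + 10 = 40 bp
Sorted largest to smallest: 157, 40, 13, 9 bp.

157, 40, 13, 9 bp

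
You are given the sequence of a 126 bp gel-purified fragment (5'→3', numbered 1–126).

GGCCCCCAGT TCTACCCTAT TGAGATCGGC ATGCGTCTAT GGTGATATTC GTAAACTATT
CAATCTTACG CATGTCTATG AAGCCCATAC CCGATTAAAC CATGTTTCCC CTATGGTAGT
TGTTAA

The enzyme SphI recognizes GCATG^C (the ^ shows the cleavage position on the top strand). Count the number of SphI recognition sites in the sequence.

1

GCATGC occurs starting at position 29.
SphI cuts at 1 site.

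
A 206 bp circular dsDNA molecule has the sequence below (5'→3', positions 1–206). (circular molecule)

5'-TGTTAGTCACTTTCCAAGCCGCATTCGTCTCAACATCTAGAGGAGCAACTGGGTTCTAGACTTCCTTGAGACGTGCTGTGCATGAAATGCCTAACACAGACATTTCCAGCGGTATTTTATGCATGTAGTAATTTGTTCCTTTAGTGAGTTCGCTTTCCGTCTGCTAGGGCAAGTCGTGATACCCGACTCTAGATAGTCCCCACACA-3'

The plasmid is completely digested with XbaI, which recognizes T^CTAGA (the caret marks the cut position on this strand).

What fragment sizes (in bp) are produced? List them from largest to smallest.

133, 54, 19 bp

XbaI sites (TCTAGA) start at positions 36, 55, 188.
XbaI cuts after the first base of each site, so after positions 36, 55, 188.
Circular molecule, 3 cuts → 3 fragments:
  37–55 → 19 bp
  56–188 → 133 bp
  189–206 then 1–36 → 18 + 36 = 54 bp
Sorted largest to smallest: 133, 54, 19 bp.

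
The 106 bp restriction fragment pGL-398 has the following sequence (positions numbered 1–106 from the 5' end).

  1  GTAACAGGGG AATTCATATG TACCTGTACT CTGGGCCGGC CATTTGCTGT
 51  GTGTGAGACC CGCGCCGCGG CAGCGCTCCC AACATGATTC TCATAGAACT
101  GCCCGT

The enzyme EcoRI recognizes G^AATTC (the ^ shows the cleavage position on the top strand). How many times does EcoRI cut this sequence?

GAATTC occurs starting at position 10.
EcoRI cuts at 1 site.

1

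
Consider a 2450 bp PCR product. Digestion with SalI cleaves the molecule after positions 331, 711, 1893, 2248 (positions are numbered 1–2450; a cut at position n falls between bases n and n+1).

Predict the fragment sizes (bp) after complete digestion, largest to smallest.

Linear molecule, 4 cuts → 5 fragments:
  331 − 0 = 331 bp
  711 − 331 = 380 bp
  1893 − 711 = 1182 bp
  2248 − 1893 = 355 bp
  2450 − 2248 = 202 bp
Sorted largest to smallest: 1182, 380, 355, 331, 202 bp.

1182, 380, 355, 331, 202 bp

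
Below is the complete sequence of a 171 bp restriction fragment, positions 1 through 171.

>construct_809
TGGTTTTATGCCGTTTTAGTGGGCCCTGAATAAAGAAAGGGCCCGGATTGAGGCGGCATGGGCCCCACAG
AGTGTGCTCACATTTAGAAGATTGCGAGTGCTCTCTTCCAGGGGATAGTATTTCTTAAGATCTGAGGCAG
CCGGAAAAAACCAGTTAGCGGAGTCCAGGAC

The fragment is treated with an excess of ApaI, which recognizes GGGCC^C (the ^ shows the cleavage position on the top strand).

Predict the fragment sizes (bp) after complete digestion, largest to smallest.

ApaI sites (GGGCCC) start at positions 21, 39, 60.
ApaI cuts after base 5 of each site (before the last base), so after positions 25, 43, 64.
Linear molecule, 3 cuts → 4 fragments:
  1–25 → 25 bp
  26–43 → 18 bp
  44–64 → 21 bp
  65–171 → 107 bp
Sorted largest to smallest: 107, 25, 21, 18 bp.

107, 25, 21, 18 bp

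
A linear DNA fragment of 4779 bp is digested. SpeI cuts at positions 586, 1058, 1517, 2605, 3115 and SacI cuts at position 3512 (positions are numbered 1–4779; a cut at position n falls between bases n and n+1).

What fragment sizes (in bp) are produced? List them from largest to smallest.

Combined cut positions (sorted): 586, 1058, 1517, 2605, 3115, 3512.
Linear molecule, 6 cuts → 7 fragments:
  586 − 0 = 586 bp
  1058 − 586 = 472 bp
  1517 − 1058 = 459 bp
  2605 − 1517 = 1088 bp
  3115 − 2605 = 510 bp
  3512 − 3115 = 397 bp
  4779 − 3512 = 1267 bp
Sorted largest to smallest: 1267, 1088, 586, 510, 472, 459, 397 bp.

1267, 1088, 586, 510, 472, 459, 397 bp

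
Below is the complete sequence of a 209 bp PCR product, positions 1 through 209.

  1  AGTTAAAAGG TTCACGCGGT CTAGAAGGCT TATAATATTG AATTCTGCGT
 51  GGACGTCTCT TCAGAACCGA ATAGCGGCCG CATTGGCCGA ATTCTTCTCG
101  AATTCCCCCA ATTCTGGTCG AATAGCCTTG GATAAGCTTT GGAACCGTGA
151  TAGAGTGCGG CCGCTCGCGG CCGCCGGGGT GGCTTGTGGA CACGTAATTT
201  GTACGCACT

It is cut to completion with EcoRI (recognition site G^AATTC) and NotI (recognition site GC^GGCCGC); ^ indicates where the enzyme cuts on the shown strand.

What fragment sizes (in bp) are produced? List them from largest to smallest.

EcoRI sites (GAATTC) start at positions 40, 89, 100.
EcoRI cuts after the first base of each site, so after positions 40, 89, 100.
NotI sites (GCGGCCGC) start at positions 74, 157, 167.
NotI cuts after base 2 of each site, so after positions 75, 158, 168.
Combined cut positions: 40, 75, 89, 100, 158, 168.
Linear molecule, 6 cuts → 7 fragments:
  1–40 → 40 bp
  41–75 → 35 bp
  76–89 → 14 bp
  90–100 → 11 bp
  101–158 → 58 bp
  159–168 → 10 bp
  169–209 → 41 bp
Sorted largest to smallest: 58, 41, 40, 35, 14, 11, 10 bp.

58, 41, 40, 35, 14, 11, 10 bp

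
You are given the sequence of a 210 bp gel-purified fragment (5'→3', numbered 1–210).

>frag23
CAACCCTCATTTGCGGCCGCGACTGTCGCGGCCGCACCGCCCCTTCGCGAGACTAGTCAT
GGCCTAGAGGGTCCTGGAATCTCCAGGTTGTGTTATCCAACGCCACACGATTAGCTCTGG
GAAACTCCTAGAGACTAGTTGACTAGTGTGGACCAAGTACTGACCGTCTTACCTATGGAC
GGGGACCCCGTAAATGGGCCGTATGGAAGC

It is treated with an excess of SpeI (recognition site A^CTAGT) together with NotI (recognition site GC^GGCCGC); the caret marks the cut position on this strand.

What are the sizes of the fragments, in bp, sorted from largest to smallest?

82, 68, 23, 15, 14, 8 bp

SpeI sites (ACTAGT) start at positions 52, 134, 142.
SpeI cuts after the first base of each site, so after positions 52, 134, 142.
NotI sites (GCGGCCGC) start at positions 13, 28.
NotI cuts after base 2 of each site, so after positions 14, 29.
Combined cut positions: 14, 29, 52, 134, 142.
Linear molecule, 5 cuts → 6 fragments:
  1–14 → 14 bp
  15–29 → 15 bp
  30–52 → 23 bp
  53–134 → 82 bp
  135–142 → 8 bp
  143–210 → 68 bp
Sorted largest to smallest: 82, 68, 23, 15, 14, 8 bp.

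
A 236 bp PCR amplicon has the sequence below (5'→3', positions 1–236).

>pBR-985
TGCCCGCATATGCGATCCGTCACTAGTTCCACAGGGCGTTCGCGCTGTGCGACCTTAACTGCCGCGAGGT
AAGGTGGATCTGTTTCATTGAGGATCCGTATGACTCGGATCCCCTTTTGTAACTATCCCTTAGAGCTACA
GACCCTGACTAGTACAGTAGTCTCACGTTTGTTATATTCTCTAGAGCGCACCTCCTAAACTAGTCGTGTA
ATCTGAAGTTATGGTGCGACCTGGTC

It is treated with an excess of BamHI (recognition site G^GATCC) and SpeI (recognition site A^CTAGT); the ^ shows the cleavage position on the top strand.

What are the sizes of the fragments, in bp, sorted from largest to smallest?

70, 51, 41, 37, 22, 15 bp

BamHI sites (GGATCC) start at positions 92, 107.
BamHI cuts after the first base of each site, so after positions 92, 107.
SpeI sites (ACTAGT) start at positions 22, 148, 199.
SpeI cuts after the first base of each site, so after positions 22, 148, 199.
Combined cut positions: 22, 92, 107, 148, 199.
Linear molecule, 5 cuts → 6 fragments:
  1–22 → 22 bp
  23–92 → 70 bp
  93–107 → 15 bp
  108–148 → 41 bp
  149–199 → 51 bp
  200–236 → 37 bp
Sorted largest to smallest: 70, 51, 41, 37, 22, 15 bp.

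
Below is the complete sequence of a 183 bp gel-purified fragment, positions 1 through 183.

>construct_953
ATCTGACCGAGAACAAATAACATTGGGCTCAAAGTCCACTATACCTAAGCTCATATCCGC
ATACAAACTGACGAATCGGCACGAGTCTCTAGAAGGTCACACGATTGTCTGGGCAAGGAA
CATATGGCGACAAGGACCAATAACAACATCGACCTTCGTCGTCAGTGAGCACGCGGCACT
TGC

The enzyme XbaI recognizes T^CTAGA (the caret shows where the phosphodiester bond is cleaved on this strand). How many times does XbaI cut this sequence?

TCTAGA occurs starting at position 88.
XbaI cuts at 1 site.

1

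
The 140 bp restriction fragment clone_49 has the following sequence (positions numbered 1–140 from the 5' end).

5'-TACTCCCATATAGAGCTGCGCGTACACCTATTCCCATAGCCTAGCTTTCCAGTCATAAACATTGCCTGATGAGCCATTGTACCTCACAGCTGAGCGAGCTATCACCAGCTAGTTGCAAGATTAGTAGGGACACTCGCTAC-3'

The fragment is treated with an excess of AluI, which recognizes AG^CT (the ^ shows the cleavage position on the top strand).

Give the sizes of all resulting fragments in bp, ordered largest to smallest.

45, 32, 29, 15, 10, 9 bp

AluI sites (AGCT) start at positions 14, 43, 88, 97, 107.
AluI cuts after base 2 of each site, so after positions 15, 44, 89, 98, 108.
Linear molecule, 5 cuts → 6 fragments:
  1–15 → 15 bp
  16–44 → 29 bp
  45–89 → 45 bp
  90–98 → 9 bp
  99–108 → 10 bp
  109–140 → 32 bp
Sorted largest to smallest: 45, 32, 29, 15, 10, 9 bp.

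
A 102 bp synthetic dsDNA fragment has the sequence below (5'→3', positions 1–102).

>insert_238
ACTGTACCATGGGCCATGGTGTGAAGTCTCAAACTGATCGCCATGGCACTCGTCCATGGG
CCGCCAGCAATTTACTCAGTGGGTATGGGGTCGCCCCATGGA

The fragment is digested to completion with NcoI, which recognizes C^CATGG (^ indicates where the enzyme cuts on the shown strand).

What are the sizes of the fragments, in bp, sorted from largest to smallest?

42, 27, 13, 7, 7, 6 bp

NcoI sites (CCATGG) start at positions 7, 14, 41, 54, 96.
NcoI cuts after the first base of each site, so after positions 7, 14, 41, 54, 96.
Linear molecule, 5 cuts → 6 fragments:
  1–7 → 7 bp
  8–14 → 7 bp
  15–41 → 27 bp
  42–54 → 13 bp
  55–96 → 42 bp
  97–102 → 6 bp
Sorted largest to smallest: 42, 27, 13, 7, 7, 6 bp.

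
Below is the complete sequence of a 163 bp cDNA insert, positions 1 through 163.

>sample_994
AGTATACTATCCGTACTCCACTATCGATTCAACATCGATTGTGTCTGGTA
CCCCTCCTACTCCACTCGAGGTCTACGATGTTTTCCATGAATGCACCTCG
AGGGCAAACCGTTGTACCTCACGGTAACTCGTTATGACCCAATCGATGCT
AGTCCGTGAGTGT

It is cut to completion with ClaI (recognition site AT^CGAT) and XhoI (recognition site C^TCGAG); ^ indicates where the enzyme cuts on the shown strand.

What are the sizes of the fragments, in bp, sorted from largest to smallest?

46, 32, 30, 24, 20, 11 bp

ClaI sites (ATCGAT) start at positions 23, 34, 142.
ClaI cuts after base 2 of each site, so after positions 24, 35, 143.
XhoI sites (CTCGAG) start at positions 65, 97.
XhoI cuts after the first base of each site, so after positions 65, 97.
Combined cut positions: 24, 35, 65, 97, 143.
Linear molecule, 5 cuts → 6 fragments:
  1–24 → 24 bp
  25–35 → 11 bp
  36–65 → 30 bp
  66–97 → 32 bp
  98–143 → 46 bp
  144–163 → 20 bp
Sorted largest to smallest: 46, 32, 30, 24, 20, 11 bp.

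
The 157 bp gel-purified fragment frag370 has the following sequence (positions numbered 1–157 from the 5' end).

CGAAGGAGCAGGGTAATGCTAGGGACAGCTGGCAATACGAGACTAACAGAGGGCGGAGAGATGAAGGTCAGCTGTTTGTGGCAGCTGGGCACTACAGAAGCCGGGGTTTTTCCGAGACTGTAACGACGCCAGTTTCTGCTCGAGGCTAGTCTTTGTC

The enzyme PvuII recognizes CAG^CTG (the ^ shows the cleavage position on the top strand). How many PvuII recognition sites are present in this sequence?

3

CAGCTG occurs starting at positions 26, 69, 82.
PvuII cuts at 3 sites.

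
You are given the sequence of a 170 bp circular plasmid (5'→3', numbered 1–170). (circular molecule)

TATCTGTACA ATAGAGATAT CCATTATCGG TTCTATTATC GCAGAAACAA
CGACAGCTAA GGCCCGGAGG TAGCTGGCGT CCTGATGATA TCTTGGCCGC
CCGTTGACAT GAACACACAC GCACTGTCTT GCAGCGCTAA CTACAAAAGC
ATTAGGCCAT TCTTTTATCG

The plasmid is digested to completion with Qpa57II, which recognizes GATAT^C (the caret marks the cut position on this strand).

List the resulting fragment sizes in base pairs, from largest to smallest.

99, 71 bp

Qpa57II sites (GATATC) start at positions 16, 87.
Qpa57II cuts after base 5 of each site (before the last base), so after positions 20, 91.
Circular molecule, 2 cuts → 2 fragments:
  21–91 → 71 bp
  92–170 then 1–20 → 79 + 20 = 99 bp
Sorted largest to smallest: 99, 71 bp.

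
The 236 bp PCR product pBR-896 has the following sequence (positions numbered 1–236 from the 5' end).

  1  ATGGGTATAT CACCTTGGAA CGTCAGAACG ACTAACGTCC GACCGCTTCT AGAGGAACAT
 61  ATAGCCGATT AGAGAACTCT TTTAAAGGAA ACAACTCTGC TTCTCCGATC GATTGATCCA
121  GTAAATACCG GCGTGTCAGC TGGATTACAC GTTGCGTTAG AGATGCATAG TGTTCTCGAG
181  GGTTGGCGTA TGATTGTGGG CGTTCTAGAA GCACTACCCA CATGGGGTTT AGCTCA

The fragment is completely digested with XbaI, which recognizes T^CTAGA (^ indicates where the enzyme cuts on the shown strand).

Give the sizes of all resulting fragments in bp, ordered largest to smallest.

XbaI sites (TCTAGA) start at positions 48, 204.
XbaI cuts after the first base of each site, so after positions 48, 204.
Linear molecule, 2 cuts → 3 fragments:
  1–48 → 48 bp
  49–204 → 156 bp
  205–236 → 32 bp
Sorted largest to smallest: 156, 48, 32 bp.

156, 48, 32 bp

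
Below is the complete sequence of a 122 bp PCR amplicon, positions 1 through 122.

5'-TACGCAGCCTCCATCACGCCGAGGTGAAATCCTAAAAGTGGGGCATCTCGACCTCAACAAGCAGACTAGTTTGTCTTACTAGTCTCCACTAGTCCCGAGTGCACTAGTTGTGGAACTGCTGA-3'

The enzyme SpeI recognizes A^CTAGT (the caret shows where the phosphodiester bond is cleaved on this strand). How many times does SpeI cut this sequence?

4

ACTAGT occurs starting at positions 65, 78, 88, 103.
SpeI cuts at 4 sites.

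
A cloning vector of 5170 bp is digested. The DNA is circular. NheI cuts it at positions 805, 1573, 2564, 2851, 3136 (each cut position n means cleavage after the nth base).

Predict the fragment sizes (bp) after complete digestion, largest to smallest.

Circular molecule, 5 cuts → 5 fragments:
  1573 − 805 = 768 bp
  2564 − 1573 = 991 bp
  2851 − 2564 = 287 bp
  3136 − 2851 = 285 bp
  wrap: 5170 − 3136 + 805 = 2839 bp
Sorted largest to smallest: 2839, 991, 768, 287, 285 bp.

2839, 991, 768, 287, 285 bp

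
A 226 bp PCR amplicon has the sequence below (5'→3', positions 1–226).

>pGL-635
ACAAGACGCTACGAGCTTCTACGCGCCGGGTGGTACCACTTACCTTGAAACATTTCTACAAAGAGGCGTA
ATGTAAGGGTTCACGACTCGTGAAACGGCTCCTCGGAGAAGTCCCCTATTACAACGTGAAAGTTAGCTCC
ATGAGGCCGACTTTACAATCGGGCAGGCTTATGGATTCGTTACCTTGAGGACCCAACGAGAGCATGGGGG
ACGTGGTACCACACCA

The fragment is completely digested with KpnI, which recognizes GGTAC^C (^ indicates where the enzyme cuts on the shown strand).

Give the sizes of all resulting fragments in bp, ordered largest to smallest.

KpnI sites (GGTACC) start at positions 32, 215.
KpnI cuts after base 5 of each site (before the last base), so after positions 36, 219.
Linear molecule, 2 cuts → 3 fragments:
  1–36 → 36 bp
  37–219 → 183 bp
  220–226 → 7 bp
Sorted largest to smallest: 183, 36, 7 bp.

183, 36, 7 bp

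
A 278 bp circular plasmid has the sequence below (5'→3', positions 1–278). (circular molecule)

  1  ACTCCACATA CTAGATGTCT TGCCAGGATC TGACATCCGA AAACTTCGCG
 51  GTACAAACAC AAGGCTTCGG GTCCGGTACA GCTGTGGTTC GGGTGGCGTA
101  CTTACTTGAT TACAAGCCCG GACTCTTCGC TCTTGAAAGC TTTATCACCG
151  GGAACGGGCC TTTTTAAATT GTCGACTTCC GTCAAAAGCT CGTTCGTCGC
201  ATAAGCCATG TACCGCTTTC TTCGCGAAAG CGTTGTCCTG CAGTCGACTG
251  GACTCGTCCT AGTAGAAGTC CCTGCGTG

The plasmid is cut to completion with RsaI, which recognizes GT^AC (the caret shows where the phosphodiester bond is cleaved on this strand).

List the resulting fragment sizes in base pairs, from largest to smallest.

119, 112, 25, 22 bp

RsaI sites (GTAC) start at positions 51, 76, 98, 210.
RsaI cuts after base 2 of each site, so after positions 52, 77, 99, 211.
Circular molecule, 4 cuts → 4 fragments:
  53–77 → 25 bp
  78–99 → 22 bp
  100–211 → 112 bp
  212–278 then 1–52 → 67 + 52 = 119 bp
Sorted largest to smallest: 119, 112, 25, 22 bp.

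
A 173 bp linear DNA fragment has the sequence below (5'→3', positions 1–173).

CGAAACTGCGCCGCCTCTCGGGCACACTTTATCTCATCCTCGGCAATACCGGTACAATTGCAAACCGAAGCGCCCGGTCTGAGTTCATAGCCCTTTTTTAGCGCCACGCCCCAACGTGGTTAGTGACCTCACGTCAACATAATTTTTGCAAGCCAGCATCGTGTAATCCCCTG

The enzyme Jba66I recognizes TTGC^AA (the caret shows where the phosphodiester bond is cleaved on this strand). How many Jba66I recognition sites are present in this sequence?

TTGCAA occurs starting at positions 58, 146.
Jba66I cuts at 2 sites.

2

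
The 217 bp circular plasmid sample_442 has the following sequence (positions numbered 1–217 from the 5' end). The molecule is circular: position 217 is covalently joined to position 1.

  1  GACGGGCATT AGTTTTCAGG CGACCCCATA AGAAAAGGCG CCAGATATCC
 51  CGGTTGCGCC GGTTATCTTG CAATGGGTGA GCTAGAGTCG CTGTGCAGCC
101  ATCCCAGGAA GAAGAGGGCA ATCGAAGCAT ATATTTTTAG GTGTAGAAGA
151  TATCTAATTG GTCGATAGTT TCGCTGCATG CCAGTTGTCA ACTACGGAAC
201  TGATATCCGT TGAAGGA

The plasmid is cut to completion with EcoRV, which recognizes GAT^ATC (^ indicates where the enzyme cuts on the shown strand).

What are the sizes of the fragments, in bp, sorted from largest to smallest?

EcoRV sites (GATATC) start at positions 44, 149, 202.
EcoRV cuts after base 3 of each site, so after positions 46, 151, 204.
Circular molecule, 3 cuts → 3 fragments:
  47–151 → 105 bp
  152–204 → 53 bp
  205–217 then 1–46 → 13 + 46 = 59 bp
Sorted largest to smallest: 105, 59, 53 bp.

105, 59, 53 bp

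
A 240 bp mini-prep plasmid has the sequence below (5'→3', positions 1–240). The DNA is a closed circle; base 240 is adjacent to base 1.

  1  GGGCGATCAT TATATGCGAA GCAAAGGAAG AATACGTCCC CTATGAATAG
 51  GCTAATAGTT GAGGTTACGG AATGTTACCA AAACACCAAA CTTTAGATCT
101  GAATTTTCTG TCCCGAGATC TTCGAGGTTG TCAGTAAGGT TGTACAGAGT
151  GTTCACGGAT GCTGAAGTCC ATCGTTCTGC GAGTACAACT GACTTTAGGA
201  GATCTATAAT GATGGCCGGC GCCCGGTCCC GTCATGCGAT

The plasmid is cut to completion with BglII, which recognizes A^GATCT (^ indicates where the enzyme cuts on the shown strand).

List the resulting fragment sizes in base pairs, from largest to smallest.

BglII sites (AGATCT) start at positions 95, 116, 200.
BglII cuts after the first base of each site, so after positions 95, 116, 200.
Circular molecule, 3 cuts → 3 fragments:
  96–116 → 21 bp
  117–200 → 84 bp
  201–240 then 1–95 → 40 + 95 = 135 bp
Sorted largest to smallest: 135, 84, 21 bp.

135, 84, 21 bp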